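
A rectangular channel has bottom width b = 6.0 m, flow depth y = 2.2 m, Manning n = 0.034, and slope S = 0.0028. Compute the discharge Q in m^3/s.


For a rectangular channel, the cross-sectional area A = b * y = 6.0 * 2.2 = 13.2 m^2.
The wetted perimeter P = b + 2y = 6.0 + 2*2.2 = 10.4 m.
Hydraulic radius R = A/P = 13.2/10.4 = 1.2692 m.
Velocity V = (1/n)*R^(2/3)*S^(1/2) = (1/0.034)*1.2692^(2/3)*0.0028^(1/2) = 1.8244 m/s.
Discharge Q = A * V = 13.2 * 1.8244 = 24.082 m^3/s.

24.082


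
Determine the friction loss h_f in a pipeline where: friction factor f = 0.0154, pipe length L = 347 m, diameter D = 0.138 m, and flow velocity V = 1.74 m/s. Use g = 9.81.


Darcy-Weisbach equation: h_f = f * (L/D) * V^2/(2g).
f * L/D = 0.0154 * 347/0.138 = 38.7232.
V^2/(2g) = 1.74^2 / (2*9.81) = 3.0276 / 19.62 = 0.1543 m.
h_f = 38.7232 * 0.1543 = 5.975 m.

5.975


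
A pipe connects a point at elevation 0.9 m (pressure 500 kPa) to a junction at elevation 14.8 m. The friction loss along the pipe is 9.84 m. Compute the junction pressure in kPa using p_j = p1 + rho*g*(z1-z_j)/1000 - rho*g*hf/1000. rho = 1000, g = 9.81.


Junction pressure: p_j = p1 + rho*g*(z1 - z_j)/1000 - rho*g*hf/1000.
Elevation term = 1000*9.81*(0.9 - 14.8)/1000 = -136.359 kPa.
Friction term = 1000*9.81*9.84/1000 = 96.53 kPa.
p_j = 500 + -136.359 - 96.53 = 267.11 kPa.

267.11


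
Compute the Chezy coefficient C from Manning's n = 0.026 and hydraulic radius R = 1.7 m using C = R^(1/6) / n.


The Chezy coefficient relates to Manning's n through C = R^(1/6) / n.
R^(1/6) = 1.7^(1/6) = 1.092467.
C = 1.092467 / 0.026 = 42.02 m^(1/2)/s.

42.02


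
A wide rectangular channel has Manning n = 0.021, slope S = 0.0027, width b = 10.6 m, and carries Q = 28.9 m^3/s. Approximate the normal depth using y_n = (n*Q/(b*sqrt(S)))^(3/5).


We use the wide-channel approximation y_n = (n*Q/(b*sqrt(S)))^(3/5).
sqrt(S) = sqrt(0.0027) = 0.051962.
Numerator: n*Q = 0.021 * 28.9 = 0.6069.
Denominator: b*sqrt(S) = 10.6 * 0.051962 = 0.550797.
arg = 1.1019.
y_n = 1.1019^(3/5) = 1.0599 m.

1.0599


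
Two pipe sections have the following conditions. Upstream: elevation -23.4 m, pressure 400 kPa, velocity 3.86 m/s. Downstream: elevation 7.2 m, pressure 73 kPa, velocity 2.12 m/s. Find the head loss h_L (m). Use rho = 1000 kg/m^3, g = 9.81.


Total head at each section: H = z + p/(rho*g) + V^2/(2g).
H1 = -23.4 + 400*1000/(1000*9.81) + 3.86^2/(2*9.81)
   = -23.4 + 40.775 + 0.7594
   = 18.134 m.
H2 = 7.2 + 73*1000/(1000*9.81) + 2.12^2/(2*9.81)
   = 7.2 + 7.441 + 0.2291
   = 14.87 m.
h_L = H1 - H2 = 18.134 - 14.87 = 3.264 m.

3.264


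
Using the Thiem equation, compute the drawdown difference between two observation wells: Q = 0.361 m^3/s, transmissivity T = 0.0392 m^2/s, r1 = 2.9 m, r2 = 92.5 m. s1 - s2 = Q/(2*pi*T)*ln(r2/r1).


Thiem equation: s1 - s2 = Q/(2*pi*T) * ln(r2/r1).
ln(r2/r1) = ln(92.5/2.9) = 3.4625.
Q/(2*pi*T) = 0.361 / (2*pi*0.0392) = 0.361 / 0.2463 = 1.4657.
s1 - s2 = 1.4657 * 3.4625 = 5.0749 m.

5.0749


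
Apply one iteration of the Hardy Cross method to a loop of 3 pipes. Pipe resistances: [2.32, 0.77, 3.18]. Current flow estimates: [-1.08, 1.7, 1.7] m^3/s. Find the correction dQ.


Numerator terms (r*Q*|Q|): 2.32*-1.08*|-1.08| = -2.706; 0.77*1.7*|1.7| = 2.2253; 3.18*1.7*|1.7| = 9.1902.
Sum of numerator = 8.7095.
Denominator terms (r*|Q|): 2.32*|-1.08| = 2.5056; 0.77*|1.7| = 1.309; 3.18*|1.7| = 5.406.
2 * sum of denominator = 2 * 9.2206 = 18.4412.
dQ = -8.7095 / 18.4412 = -0.4723 m^3/s.

-0.4723


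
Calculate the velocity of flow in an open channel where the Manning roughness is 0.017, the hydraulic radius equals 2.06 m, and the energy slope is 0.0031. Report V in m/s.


Manning's equation gives V = (1/n) * R^(2/3) * S^(1/2).
First, compute R^(2/3) = 2.06^(2/3) = 1.619.
Next, S^(1/2) = 0.0031^(1/2) = 0.055678.
Then 1/n = 1/0.017 = 58.82.
V = 58.82 * 1.619 * 0.055678 = 5.3025 m/s.

5.3025


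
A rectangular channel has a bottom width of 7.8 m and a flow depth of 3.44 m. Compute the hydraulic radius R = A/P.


For a rectangular section:
Flow area A = b * y = 7.8 * 3.44 = 26.83 m^2.
Wetted perimeter P = b + 2y = 7.8 + 2*3.44 = 14.68 m.
Hydraulic radius R = A/P = 26.83 / 14.68 = 1.8278 m.

1.8278


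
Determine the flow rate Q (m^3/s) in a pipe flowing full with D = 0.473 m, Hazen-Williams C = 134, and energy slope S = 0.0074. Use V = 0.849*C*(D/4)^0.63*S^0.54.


For a full circular pipe, R = D/4 = 0.473/4 = 0.1182 m.
V = 0.849 * 134 * 0.1182^0.63 * 0.0074^0.54
  = 0.849 * 134 * 0.260534 * 0.070694
  = 2.0954 m/s.
Pipe area A = pi*D^2/4 = pi*0.473^2/4 = 0.1757 m^2.
Q = A * V = 0.1757 * 2.0954 = 0.3682 m^3/s.

0.3682


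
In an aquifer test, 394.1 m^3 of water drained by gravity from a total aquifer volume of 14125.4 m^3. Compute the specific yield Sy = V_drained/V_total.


Specific yield Sy = Volume drained / Total volume.
Sy = 394.1 / 14125.4
   = 0.0279.

0.0279


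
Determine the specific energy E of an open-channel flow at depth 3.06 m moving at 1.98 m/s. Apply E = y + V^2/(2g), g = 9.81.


Specific energy E = y + V^2/(2g).
Velocity head = V^2/(2g) = 1.98^2 / (2*9.81) = 3.9204 / 19.62 = 0.1998 m.
E = 3.06 + 0.1998 = 3.2598 m.

3.2598


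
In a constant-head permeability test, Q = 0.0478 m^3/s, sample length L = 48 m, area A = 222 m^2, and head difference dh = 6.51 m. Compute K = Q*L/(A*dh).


From K = Q*L / (A*dh):
Numerator: Q*L = 0.0478 * 48 = 2.2944.
Denominator: A*dh = 222 * 6.51 = 1445.22.
K = 2.2944 / 1445.22 = 0.001588 m/s.

0.001588


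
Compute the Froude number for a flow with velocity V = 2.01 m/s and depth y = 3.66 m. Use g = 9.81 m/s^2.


The Froude number is defined as Fr = V / sqrt(g*y).
g*y = 9.81 * 3.66 = 35.9046.
sqrt(g*y) = sqrt(35.9046) = 5.992.
Fr = 2.01 / 5.992 = 0.3354.

0.3354


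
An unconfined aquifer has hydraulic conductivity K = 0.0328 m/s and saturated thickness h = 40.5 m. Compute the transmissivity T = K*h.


Transmissivity is defined as T = K * h.
T = 0.0328 * 40.5
  = 1.3284 m^2/s.

1.3284


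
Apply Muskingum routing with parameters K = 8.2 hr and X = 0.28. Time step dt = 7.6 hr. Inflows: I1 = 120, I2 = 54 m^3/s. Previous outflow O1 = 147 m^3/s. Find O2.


Muskingum coefficients:
denom = 2*K*(1-X) + dt = 2*8.2*(1-0.28) + 7.6 = 19.408.
C0 = (dt - 2*K*X)/denom = (7.6 - 2*8.2*0.28)/19.408 = 0.155.
C1 = (dt + 2*K*X)/denom = (7.6 + 2*8.2*0.28)/19.408 = 0.6282.
C2 = (2*K*(1-X) - dt)/denom = 0.2168.
O2 = C0*I2 + C1*I1 + C2*O1
   = 0.155*54 + 0.6282*120 + 0.2168*147
   = 115.62 m^3/s.

115.62


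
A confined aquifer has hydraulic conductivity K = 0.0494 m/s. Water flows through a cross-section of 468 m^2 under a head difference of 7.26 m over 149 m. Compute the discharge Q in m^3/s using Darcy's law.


Darcy's law: Q = K * A * i, where i = dh/L.
Hydraulic gradient i = 7.26 / 149 = 0.048725.
Q = 0.0494 * 468 * 0.048725
  = 1.1265 m^3/s.

1.1265


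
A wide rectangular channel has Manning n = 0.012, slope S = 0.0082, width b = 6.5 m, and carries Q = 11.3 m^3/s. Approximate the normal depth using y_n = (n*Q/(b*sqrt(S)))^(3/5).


We use the wide-channel approximation y_n = (n*Q/(b*sqrt(S)))^(3/5).
sqrt(S) = sqrt(0.0082) = 0.090554.
Numerator: n*Q = 0.012 * 11.3 = 0.1356.
Denominator: b*sqrt(S) = 6.5 * 0.090554 = 0.588601.
arg = 0.2304.
y_n = 0.2304^(3/5) = 0.4144 m.

0.4144


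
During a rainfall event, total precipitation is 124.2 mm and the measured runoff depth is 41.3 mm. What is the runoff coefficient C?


The runoff coefficient C = runoff depth / rainfall depth.
C = 41.3 / 124.2
  = 0.3325.

0.3325


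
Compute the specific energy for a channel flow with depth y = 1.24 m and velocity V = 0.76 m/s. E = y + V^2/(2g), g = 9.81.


Specific energy E = y + V^2/(2g).
Velocity head = V^2/(2g) = 0.76^2 / (2*9.81) = 0.5776 / 19.62 = 0.0294 m.
E = 1.24 + 0.0294 = 1.2694 m.

1.2694


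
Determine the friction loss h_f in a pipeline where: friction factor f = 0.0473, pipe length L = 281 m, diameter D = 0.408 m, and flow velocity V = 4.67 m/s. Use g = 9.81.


Darcy-Weisbach equation: h_f = f * (L/D) * V^2/(2g).
f * L/D = 0.0473 * 281/0.408 = 32.5767.
V^2/(2g) = 4.67^2 / (2*9.81) = 21.8089 / 19.62 = 1.1116 m.
h_f = 32.5767 * 1.1116 = 36.211 m.

36.211


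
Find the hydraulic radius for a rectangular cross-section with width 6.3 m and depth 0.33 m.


For a rectangular section:
Flow area A = b * y = 6.3 * 0.33 = 2.08 m^2.
Wetted perimeter P = b + 2y = 6.3 + 2*0.33 = 6.96 m.
Hydraulic radius R = A/P = 2.08 / 6.96 = 0.2987 m.

0.2987


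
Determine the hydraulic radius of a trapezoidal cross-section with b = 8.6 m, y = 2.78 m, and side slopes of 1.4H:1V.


For a trapezoidal section with side slope z:
A = (b + z*y)*y = (8.6 + 1.4*2.78)*2.78 = 34.728 m^2.
P = b + 2*y*sqrt(1 + z^2) = 8.6 + 2*2.78*sqrt(1 + 1.4^2) = 18.166 m.
R = A/P = 34.728 / 18.166 = 1.9117 m.

1.9117


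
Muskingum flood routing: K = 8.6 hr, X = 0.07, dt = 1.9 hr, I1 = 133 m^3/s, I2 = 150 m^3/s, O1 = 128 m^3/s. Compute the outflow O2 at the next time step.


Muskingum coefficients:
denom = 2*K*(1-X) + dt = 2*8.6*(1-0.07) + 1.9 = 17.896.
C0 = (dt - 2*K*X)/denom = (1.9 - 2*8.6*0.07)/17.896 = 0.0389.
C1 = (dt + 2*K*X)/denom = (1.9 + 2*8.6*0.07)/17.896 = 0.1734.
C2 = (2*K*(1-X) - dt)/denom = 0.7877.
O2 = C0*I2 + C1*I1 + C2*O1
   = 0.0389*150 + 0.1734*133 + 0.7877*128
   = 129.72 m^3/s.

129.72


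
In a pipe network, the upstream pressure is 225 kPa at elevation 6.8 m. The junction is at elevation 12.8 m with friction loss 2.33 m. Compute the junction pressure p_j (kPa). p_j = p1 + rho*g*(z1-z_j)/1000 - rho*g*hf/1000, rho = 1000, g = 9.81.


Junction pressure: p_j = p1 + rho*g*(z1 - z_j)/1000 - rho*g*hf/1000.
Elevation term = 1000*9.81*(6.8 - 12.8)/1000 = -58.86 kPa.
Friction term = 1000*9.81*2.33/1000 = 22.857 kPa.
p_j = 225 + -58.86 - 22.857 = 143.28 kPa.

143.28


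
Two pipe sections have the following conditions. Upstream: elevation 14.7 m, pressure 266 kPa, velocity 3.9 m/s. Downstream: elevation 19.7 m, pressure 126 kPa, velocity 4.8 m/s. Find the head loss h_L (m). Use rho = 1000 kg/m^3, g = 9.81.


Total head at each section: H = z + p/(rho*g) + V^2/(2g).
H1 = 14.7 + 266*1000/(1000*9.81) + 3.9^2/(2*9.81)
   = 14.7 + 27.115 + 0.7752
   = 42.59 m.
H2 = 19.7 + 126*1000/(1000*9.81) + 4.8^2/(2*9.81)
   = 19.7 + 12.844 + 1.1743
   = 33.718 m.
h_L = H1 - H2 = 42.59 - 33.718 = 8.872 m.

8.872


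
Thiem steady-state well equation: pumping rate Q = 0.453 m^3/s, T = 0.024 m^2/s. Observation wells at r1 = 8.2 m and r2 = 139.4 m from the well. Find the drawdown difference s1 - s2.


Thiem equation: s1 - s2 = Q/(2*pi*T) * ln(r2/r1).
ln(r2/r1) = ln(139.4/8.2) = 2.8332.
Q/(2*pi*T) = 0.453 / (2*pi*0.024) = 0.453 / 0.1508 = 3.004.
s1 - s2 = 3.004 * 2.8332 = 8.5111 m.

8.5111


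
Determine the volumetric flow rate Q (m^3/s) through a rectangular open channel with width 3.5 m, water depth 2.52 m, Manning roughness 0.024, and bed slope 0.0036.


For a rectangular channel, the cross-sectional area A = b * y = 3.5 * 2.52 = 8.82 m^2.
The wetted perimeter P = b + 2y = 3.5 + 2*2.52 = 8.54 m.
Hydraulic radius R = A/P = 8.82/8.54 = 1.0328 m.
Velocity V = (1/n)*R^(2/3)*S^(1/2) = (1/0.024)*1.0328^(2/3)*0.0036^(1/2) = 2.5544 m/s.
Discharge Q = A * V = 8.82 * 2.5544 = 22.529 m^3/s.

22.529


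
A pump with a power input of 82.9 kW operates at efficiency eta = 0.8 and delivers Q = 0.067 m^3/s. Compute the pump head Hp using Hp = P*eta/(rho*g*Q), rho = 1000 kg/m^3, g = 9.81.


Pump head formula: Hp = P * eta / (rho * g * Q).
Numerator: P * eta = 82.9 * 1000 * 0.8 = 66320.0 W.
Denominator: rho * g * Q = 1000 * 9.81 * 0.067 = 657.27.
Hp = 66320.0 / 657.27 = 100.9 m.

100.9


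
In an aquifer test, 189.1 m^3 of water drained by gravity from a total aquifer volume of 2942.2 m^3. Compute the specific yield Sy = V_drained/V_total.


Specific yield Sy = Volume drained / Total volume.
Sy = 189.1 / 2942.2
   = 0.0643.

0.0643


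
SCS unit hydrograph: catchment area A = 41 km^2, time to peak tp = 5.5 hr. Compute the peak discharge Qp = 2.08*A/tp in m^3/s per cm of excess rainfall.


SCS formula: Qp = 2.08 * A / tp.
Qp = 2.08 * 41 / 5.5
   = 85.28 / 5.5
   = 15.51 m^3/s per cm.

15.51


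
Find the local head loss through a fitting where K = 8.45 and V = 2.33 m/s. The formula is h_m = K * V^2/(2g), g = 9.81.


Minor loss formula: h_m = K * V^2/(2g).
V^2 = 2.33^2 = 5.4289.
V^2/(2g) = 5.4289 / 19.62 = 0.2767 m.
h_m = 8.45 * 0.2767 = 2.3381 m.

2.3381


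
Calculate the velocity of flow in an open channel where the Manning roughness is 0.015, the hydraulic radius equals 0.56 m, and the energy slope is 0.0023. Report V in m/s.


Manning's equation gives V = (1/n) * R^(2/3) * S^(1/2).
First, compute R^(2/3) = 0.56^(2/3) = 0.6794.
Next, S^(1/2) = 0.0023^(1/2) = 0.047958.
Then 1/n = 1/0.015 = 66.67.
V = 66.67 * 0.6794 * 0.047958 = 2.1722 m/s.

2.1722


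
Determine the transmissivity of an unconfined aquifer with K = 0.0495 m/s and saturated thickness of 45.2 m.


Transmissivity is defined as T = K * h.
T = 0.0495 * 45.2
  = 2.2374 m^2/s.

2.2374


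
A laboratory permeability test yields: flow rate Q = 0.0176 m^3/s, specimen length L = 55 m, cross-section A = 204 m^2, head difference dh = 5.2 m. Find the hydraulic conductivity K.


From K = Q*L / (A*dh):
Numerator: Q*L = 0.0176 * 55 = 0.968.
Denominator: A*dh = 204 * 5.2 = 1060.8.
K = 0.968 / 1060.8 = 0.000913 m/s.

0.000913


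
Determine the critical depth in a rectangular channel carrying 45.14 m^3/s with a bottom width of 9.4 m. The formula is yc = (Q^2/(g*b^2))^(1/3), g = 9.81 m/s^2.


Using yc = (Q^2 / (g * b^2))^(1/3):
Q^2 = 45.14^2 = 2037.62.
g * b^2 = 9.81 * 9.4^2 = 9.81 * 88.36 = 866.81.
Q^2 / (g*b^2) = 2037.62 / 866.81 = 2.3507.
yc = 2.3507^(1/3) = 1.3296 m.

1.3296


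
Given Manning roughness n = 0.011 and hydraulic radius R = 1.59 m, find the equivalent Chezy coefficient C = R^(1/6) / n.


The Chezy coefficient relates to Manning's n through C = R^(1/6) / n.
R^(1/6) = 1.59^(1/6) = 1.080354.
C = 1.080354 / 0.011 = 98.21 m^(1/2)/s.

98.21


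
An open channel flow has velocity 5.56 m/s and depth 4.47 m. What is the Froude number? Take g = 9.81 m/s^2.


The Froude number is defined as Fr = V / sqrt(g*y).
g*y = 9.81 * 4.47 = 43.8507.
sqrt(g*y) = sqrt(43.8507) = 6.622.
Fr = 5.56 / 6.622 = 0.8396.

0.8396


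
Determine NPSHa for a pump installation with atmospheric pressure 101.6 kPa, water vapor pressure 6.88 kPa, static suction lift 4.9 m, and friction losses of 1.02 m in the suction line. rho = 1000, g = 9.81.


NPSHa = p_atm/(rho*g) - z_s - hf_s - p_vap/(rho*g).
p_atm/(rho*g) = 101.6*1000 / (1000*9.81) = 10.357 m.
p_vap/(rho*g) = 6.88*1000 / (1000*9.81) = 0.701 m.
NPSHa = 10.357 - 4.9 - 1.02 - 0.701
      = 3.74 m.

3.74


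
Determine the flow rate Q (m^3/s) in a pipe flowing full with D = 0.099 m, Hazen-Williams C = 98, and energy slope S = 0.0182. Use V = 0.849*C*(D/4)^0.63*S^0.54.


For a full circular pipe, R = D/4 = 0.099/4 = 0.0248 m.
V = 0.849 * 98 * 0.0248^0.63 * 0.0182^0.54
  = 0.849 * 98 * 0.097264 * 0.114931
  = 0.9301 m/s.
Pipe area A = pi*D^2/4 = pi*0.099^2/4 = 0.0077 m^2.
Q = A * V = 0.0077 * 0.9301 = 0.0072 m^3/s.

0.0072


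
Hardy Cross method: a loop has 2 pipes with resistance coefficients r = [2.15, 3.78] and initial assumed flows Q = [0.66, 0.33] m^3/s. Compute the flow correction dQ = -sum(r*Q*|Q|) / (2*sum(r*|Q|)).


Numerator terms (r*Q*|Q|): 2.15*0.66*|0.66| = 0.9365; 3.78*0.33*|0.33| = 0.4116.
Sum of numerator = 1.3482.
Denominator terms (r*|Q|): 2.15*|0.66| = 1.419; 3.78*|0.33| = 1.2474.
2 * sum of denominator = 2 * 2.6664 = 5.3328.
dQ = -1.3482 / 5.3328 = -0.2528 m^3/s.

-0.2528


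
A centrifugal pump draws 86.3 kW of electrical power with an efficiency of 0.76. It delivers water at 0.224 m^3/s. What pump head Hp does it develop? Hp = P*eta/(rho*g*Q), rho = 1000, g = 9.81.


Pump head formula: Hp = P * eta / (rho * g * Q).
Numerator: P * eta = 86.3 * 1000 * 0.76 = 65588.0 W.
Denominator: rho * g * Q = 1000 * 9.81 * 0.224 = 2197.44.
Hp = 65588.0 / 2197.44 = 29.85 m.

29.85


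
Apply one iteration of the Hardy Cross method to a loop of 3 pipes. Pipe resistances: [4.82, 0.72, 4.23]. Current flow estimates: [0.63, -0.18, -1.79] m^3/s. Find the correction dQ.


Numerator terms (r*Q*|Q|): 4.82*0.63*|0.63| = 1.9131; 0.72*-0.18*|-0.18| = -0.0233; 4.23*-1.79*|-1.79| = -13.5533.
Sum of numerator = -11.6636.
Denominator terms (r*|Q|): 4.82*|0.63| = 3.0366; 0.72*|-0.18| = 0.1296; 4.23*|-1.79| = 7.5717.
2 * sum of denominator = 2 * 10.7379 = 21.4758.
dQ = --11.6636 / 21.4758 = 0.5431 m^3/s.

0.5431


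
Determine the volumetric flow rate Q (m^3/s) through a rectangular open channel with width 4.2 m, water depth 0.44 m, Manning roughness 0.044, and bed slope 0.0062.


For a rectangular channel, the cross-sectional area A = b * y = 4.2 * 0.44 = 1.85 m^2.
The wetted perimeter P = b + 2y = 4.2 + 2*0.44 = 5.08 m.
Hydraulic radius R = A/P = 1.85/5.08 = 0.3638 m.
Velocity V = (1/n)*R^(2/3)*S^(1/2) = (1/0.044)*0.3638^(2/3)*0.0062^(1/2) = 0.9119 m/s.
Discharge Q = A * V = 1.85 * 0.9119 = 1.685 m^3/s.

1.685


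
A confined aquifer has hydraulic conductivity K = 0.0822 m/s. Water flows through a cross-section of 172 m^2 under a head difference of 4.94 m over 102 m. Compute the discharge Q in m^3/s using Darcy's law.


Darcy's law: Q = K * A * i, where i = dh/L.
Hydraulic gradient i = 4.94 / 102 = 0.048431.
Q = 0.0822 * 172 * 0.048431
  = 0.6847 m^3/s.

0.6847


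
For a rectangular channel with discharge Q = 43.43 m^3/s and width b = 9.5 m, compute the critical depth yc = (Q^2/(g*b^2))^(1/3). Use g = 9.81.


Using yc = (Q^2 / (g * b^2))^(1/3):
Q^2 = 43.43^2 = 1886.16.
g * b^2 = 9.81 * 9.5^2 = 9.81 * 90.25 = 885.35.
Q^2 / (g*b^2) = 1886.16 / 885.35 = 2.1304.
yc = 2.1304^(1/3) = 1.2867 m.

1.2867


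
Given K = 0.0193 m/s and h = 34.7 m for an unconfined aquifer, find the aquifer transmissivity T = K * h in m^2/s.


Transmissivity is defined as T = K * h.
T = 0.0193 * 34.7
  = 0.6697 m^2/s.

0.6697


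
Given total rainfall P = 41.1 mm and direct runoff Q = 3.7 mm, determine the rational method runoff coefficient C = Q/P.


The runoff coefficient C = runoff depth / rainfall depth.
C = 3.7 / 41.1
  = 0.09.

0.09


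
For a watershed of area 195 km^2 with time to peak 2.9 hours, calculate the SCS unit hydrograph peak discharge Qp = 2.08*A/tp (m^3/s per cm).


SCS formula: Qp = 2.08 * A / tp.
Qp = 2.08 * 195 / 2.9
   = 405.6 / 2.9
   = 139.86 m^3/s per cm.

139.86


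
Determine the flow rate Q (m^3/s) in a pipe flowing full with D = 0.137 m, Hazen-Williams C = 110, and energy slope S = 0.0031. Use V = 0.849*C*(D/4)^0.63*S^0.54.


For a full circular pipe, R = D/4 = 0.137/4 = 0.0343 m.
V = 0.849 * 110 * 0.0343^0.63 * 0.0031^0.54
  = 0.849 * 110 * 0.119354 * 0.044191
  = 0.4926 m/s.
Pipe area A = pi*D^2/4 = pi*0.137^2/4 = 0.0147 m^2.
Q = A * V = 0.0147 * 0.4926 = 0.0073 m^3/s.

0.0073


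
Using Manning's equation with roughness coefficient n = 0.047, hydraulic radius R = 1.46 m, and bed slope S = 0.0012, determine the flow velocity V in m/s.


Manning's equation gives V = (1/n) * R^(2/3) * S^(1/2).
First, compute R^(2/3) = 1.46^(2/3) = 1.287.
Next, S^(1/2) = 0.0012^(1/2) = 0.034641.
Then 1/n = 1/0.047 = 21.28.
V = 21.28 * 1.287 * 0.034641 = 0.9486 m/s.

0.9486


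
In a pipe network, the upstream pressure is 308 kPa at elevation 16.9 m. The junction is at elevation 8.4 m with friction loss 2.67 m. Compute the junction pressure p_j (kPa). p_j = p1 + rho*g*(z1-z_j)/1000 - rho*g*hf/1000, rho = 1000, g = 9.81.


Junction pressure: p_j = p1 + rho*g*(z1 - z_j)/1000 - rho*g*hf/1000.
Elevation term = 1000*9.81*(16.9 - 8.4)/1000 = 83.385 kPa.
Friction term = 1000*9.81*2.67/1000 = 26.193 kPa.
p_j = 308 + 83.385 - 26.193 = 365.19 kPa.

365.19


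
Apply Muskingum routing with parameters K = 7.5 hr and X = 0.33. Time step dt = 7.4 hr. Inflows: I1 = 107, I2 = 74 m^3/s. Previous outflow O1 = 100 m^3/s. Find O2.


Muskingum coefficients:
denom = 2*K*(1-X) + dt = 2*7.5*(1-0.33) + 7.4 = 17.45.
C0 = (dt - 2*K*X)/denom = (7.4 - 2*7.5*0.33)/17.45 = 0.1404.
C1 = (dt + 2*K*X)/denom = (7.4 + 2*7.5*0.33)/17.45 = 0.7077.
C2 = (2*K*(1-X) - dt)/denom = 0.1519.
O2 = C0*I2 + C1*I1 + C2*O1
   = 0.1404*74 + 0.7077*107 + 0.1519*100
   = 101.3 m^3/s.

101.3


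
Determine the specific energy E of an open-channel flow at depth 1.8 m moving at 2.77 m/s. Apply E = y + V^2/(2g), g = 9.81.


Specific energy E = y + V^2/(2g).
Velocity head = V^2/(2g) = 2.77^2 / (2*9.81) = 7.6729 / 19.62 = 0.3911 m.
E = 1.8 + 0.3911 = 2.1911 m.

2.1911


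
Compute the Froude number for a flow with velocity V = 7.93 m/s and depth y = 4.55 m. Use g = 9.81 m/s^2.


The Froude number is defined as Fr = V / sqrt(g*y).
g*y = 9.81 * 4.55 = 44.6355.
sqrt(g*y) = sqrt(44.6355) = 6.681.
Fr = 7.93 / 6.681 = 1.187.

1.187


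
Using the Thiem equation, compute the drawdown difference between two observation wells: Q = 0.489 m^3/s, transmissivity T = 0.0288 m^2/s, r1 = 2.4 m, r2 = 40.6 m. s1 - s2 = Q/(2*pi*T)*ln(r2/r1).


Thiem equation: s1 - s2 = Q/(2*pi*T) * ln(r2/r1).
ln(r2/r1) = ln(40.6/2.4) = 2.8283.
Q/(2*pi*T) = 0.489 / (2*pi*0.0288) = 0.489 / 0.181 = 2.7023.
s1 - s2 = 2.7023 * 2.8283 = 7.643 m.

7.643


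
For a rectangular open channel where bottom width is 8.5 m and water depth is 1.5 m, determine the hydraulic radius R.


For a rectangular section:
Flow area A = b * y = 8.5 * 1.5 = 12.75 m^2.
Wetted perimeter P = b + 2y = 8.5 + 2*1.5 = 11.5 m.
Hydraulic radius R = A/P = 12.75 / 11.5 = 1.1087 m.

1.1087


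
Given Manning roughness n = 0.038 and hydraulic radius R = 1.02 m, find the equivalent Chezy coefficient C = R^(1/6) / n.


The Chezy coefficient relates to Manning's n through C = R^(1/6) / n.
R^(1/6) = 1.02^(1/6) = 1.003306.
C = 1.003306 / 0.038 = 26.4 m^(1/2)/s.

26.4


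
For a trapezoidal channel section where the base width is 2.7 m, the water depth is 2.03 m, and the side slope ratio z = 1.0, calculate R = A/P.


For a trapezoidal section with side slope z:
A = (b + z*y)*y = (2.7 + 1.0*2.03)*2.03 = 9.602 m^2.
P = b + 2*y*sqrt(1 + z^2) = 2.7 + 2*2.03*sqrt(1 + 1.0^2) = 8.442 m.
R = A/P = 9.602 / 8.442 = 1.1374 m.

1.1374


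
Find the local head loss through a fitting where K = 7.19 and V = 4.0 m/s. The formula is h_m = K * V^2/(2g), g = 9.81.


Minor loss formula: h_m = K * V^2/(2g).
V^2 = 4.0^2 = 16.0.
V^2/(2g) = 16.0 / 19.62 = 0.8155 m.
h_m = 7.19 * 0.8155 = 5.8634 m.

5.8634


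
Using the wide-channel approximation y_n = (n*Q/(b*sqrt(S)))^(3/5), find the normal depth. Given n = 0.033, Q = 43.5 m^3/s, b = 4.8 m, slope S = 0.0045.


We use the wide-channel approximation y_n = (n*Q/(b*sqrt(S)))^(3/5).
sqrt(S) = sqrt(0.0045) = 0.067082.
Numerator: n*Q = 0.033 * 43.5 = 1.4355.
Denominator: b*sqrt(S) = 4.8 * 0.067082 = 0.321994.
arg = 4.4582.
y_n = 4.4582^(3/5) = 2.4518 m.

2.4518


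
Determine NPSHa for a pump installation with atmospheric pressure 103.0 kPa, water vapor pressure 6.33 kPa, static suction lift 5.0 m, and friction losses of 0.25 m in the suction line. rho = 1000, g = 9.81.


NPSHa = p_atm/(rho*g) - z_s - hf_s - p_vap/(rho*g).
p_atm/(rho*g) = 103.0*1000 / (1000*9.81) = 10.499 m.
p_vap/(rho*g) = 6.33*1000 / (1000*9.81) = 0.645 m.
NPSHa = 10.499 - 5.0 - 0.25 - 0.645
      = 4.6 m.

4.6


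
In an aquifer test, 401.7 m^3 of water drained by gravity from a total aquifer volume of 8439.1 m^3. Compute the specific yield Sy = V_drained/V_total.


Specific yield Sy = Volume drained / Total volume.
Sy = 401.7 / 8439.1
   = 0.0476.

0.0476


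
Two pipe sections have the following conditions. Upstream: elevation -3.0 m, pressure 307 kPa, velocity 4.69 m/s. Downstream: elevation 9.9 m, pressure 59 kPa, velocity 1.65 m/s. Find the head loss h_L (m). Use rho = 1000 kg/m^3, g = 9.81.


Total head at each section: H = z + p/(rho*g) + V^2/(2g).
H1 = -3.0 + 307*1000/(1000*9.81) + 4.69^2/(2*9.81)
   = -3.0 + 31.295 + 1.1211
   = 29.416 m.
H2 = 9.9 + 59*1000/(1000*9.81) + 1.65^2/(2*9.81)
   = 9.9 + 6.014 + 0.1388
   = 16.053 m.
h_L = H1 - H2 = 29.416 - 16.053 = 13.363 m.

13.363


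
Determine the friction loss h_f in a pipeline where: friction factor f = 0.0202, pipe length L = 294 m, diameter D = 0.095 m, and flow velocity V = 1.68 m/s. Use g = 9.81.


Darcy-Weisbach equation: h_f = f * (L/D) * V^2/(2g).
f * L/D = 0.0202 * 294/0.095 = 62.5137.
V^2/(2g) = 1.68^2 / (2*9.81) = 2.8224 / 19.62 = 0.1439 m.
h_f = 62.5137 * 0.1439 = 8.993 m.

8.993


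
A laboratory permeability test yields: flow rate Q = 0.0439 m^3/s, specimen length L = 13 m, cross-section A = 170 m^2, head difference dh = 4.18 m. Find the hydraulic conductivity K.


From K = Q*L / (A*dh):
Numerator: Q*L = 0.0439 * 13 = 0.5707.
Denominator: A*dh = 170 * 4.18 = 710.6.
K = 0.5707 / 710.6 = 0.000803 m/s.

0.000803


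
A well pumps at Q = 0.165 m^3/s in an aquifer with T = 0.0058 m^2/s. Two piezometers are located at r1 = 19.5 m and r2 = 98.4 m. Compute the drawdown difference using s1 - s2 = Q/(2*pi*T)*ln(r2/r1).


Thiem equation: s1 - s2 = Q/(2*pi*T) * ln(r2/r1).
ln(r2/r1) = ln(98.4/19.5) = 1.6186.
Q/(2*pi*T) = 0.165 / (2*pi*0.0058) = 0.165 / 0.0364 = 4.5277.
s1 - s2 = 4.5277 * 1.6186 = 7.3286 m.

7.3286


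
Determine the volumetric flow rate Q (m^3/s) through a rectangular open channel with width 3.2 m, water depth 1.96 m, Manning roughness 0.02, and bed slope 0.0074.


For a rectangular channel, the cross-sectional area A = b * y = 3.2 * 1.96 = 6.27 m^2.
The wetted perimeter P = b + 2y = 3.2 + 2*1.96 = 7.12 m.
Hydraulic radius R = A/P = 6.27/7.12 = 0.8809 m.
Velocity V = (1/n)*R^(2/3)*S^(1/2) = (1/0.02)*0.8809^(2/3)*0.0074^(1/2) = 3.9525 m/s.
Discharge Q = A * V = 6.27 * 3.9525 = 24.79 m^3/s.

24.79


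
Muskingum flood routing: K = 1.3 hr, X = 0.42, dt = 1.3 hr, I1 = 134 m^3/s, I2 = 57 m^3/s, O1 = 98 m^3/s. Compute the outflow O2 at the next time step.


Muskingum coefficients:
denom = 2*K*(1-X) + dt = 2*1.3*(1-0.42) + 1.3 = 2.808.
C0 = (dt - 2*K*X)/denom = (1.3 - 2*1.3*0.42)/2.808 = 0.0741.
C1 = (dt + 2*K*X)/denom = (1.3 + 2*1.3*0.42)/2.808 = 0.8519.
C2 = (2*K*(1-X) - dt)/denom = 0.0741.
O2 = C0*I2 + C1*I1 + C2*O1
   = 0.0741*57 + 0.8519*134 + 0.0741*98
   = 125.63 m^3/s.

125.63


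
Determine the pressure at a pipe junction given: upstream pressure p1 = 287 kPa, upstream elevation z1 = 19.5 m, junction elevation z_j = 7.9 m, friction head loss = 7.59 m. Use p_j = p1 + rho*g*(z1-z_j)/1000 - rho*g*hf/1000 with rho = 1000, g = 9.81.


Junction pressure: p_j = p1 + rho*g*(z1 - z_j)/1000 - rho*g*hf/1000.
Elevation term = 1000*9.81*(19.5 - 7.9)/1000 = 113.796 kPa.
Friction term = 1000*9.81*7.59/1000 = 74.458 kPa.
p_j = 287 + 113.796 - 74.458 = 326.34 kPa.

326.34


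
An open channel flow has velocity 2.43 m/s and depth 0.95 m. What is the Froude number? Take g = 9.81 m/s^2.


The Froude number is defined as Fr = V / sqrt(g*y).
g*y = 9.81 * 0.95 = 9.3195.
sqrt(g*y) = sqrt(9.3195) = 3.0528.
Fr = 2.43 / 3.0528 = 0.796.

0.796


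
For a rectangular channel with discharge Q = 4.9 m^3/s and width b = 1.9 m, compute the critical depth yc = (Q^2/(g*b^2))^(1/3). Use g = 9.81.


Using yc = (Q^2 / (g * b^2))^(1/3):
Q^2 = 4.9^2 = 24.01.
g * b^2 = 9.81 * 1.9^2 = 9.81 * 3.61 = 35.41.
Q^2 / (g*b^2) = 24.01 / 35.41 = 0.6781.
yc = 0.6781^(1/3) = 0.8785 m.

0.8785


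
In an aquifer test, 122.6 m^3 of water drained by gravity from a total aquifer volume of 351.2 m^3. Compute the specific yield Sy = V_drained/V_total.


Specific yield Sy = Volume drained / Total volume.
Sy = 122.6 / 351.2
   = 0.3491.

0.3491


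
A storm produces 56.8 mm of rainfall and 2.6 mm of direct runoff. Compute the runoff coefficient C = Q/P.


The runoff coefficient C = runoff depth / rainfall depth.
C = 2.6 / 56.8
  = 0.0458.

0.0458


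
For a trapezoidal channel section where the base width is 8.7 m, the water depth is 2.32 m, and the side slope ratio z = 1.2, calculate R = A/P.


For a trapezoidal section with side slope z:
A = (b + z*y)*y = (8.7 + 1.2*2.32)*2.32 = 26.643 m^2.
P = b + 2*y*sqrt(1 + z^2) = 8.7 + 2*2.32*sqrt(1 + 1.2^2) = 15.948 m.
R = A/P = 26.643 / 15.948 = 1.6706 m.

1.6706


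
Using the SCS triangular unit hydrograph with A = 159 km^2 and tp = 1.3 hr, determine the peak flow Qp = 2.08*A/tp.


SCS formula: Qp = 2.08 * A / tp.
Qp = 2.08 * 159 / 1.3
   = 330.72 / 1.3
   = 254.4 m^3/s per cm.

254.4


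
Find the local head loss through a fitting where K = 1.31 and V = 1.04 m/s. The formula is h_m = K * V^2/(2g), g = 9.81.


Minor loss formula: h_m = K * V^2/(2g).
V^2 = 1.04^2 = 1.0816.
V^2/(2g) = 1.0816 / 19.62 = 0.0551 m.
h_m = 1.31 * 0.0551 = 0.0722 m.

0.0722


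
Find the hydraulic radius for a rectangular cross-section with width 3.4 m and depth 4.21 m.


For a rectangular section:
Flow area A = b * y = 3.4 * 4.21 = 14.31 m^2.
Wetted perimeter P = b + 2y = 3.4 + 2*4.21 = 11.82 m.
Hydraulic radius R = A/P = 14.31 / 11.82 = 1.211 m.

1.211


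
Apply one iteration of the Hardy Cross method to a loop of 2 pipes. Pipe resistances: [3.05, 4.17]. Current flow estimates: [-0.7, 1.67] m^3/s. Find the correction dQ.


Numerator terms (r*Q*|Q|): 3.05*-0.7*|-0.7| = -1.4945; 4.17*1.67*|1.67| = 11.6297.
Sum of numerator = 10.1352.
Denominator terms (r*|Q|): 3.05*|-0.7| = 2.135; 4.17*|1.67| = 6.9639.
2 * sum of denominator = 2 * 9.0989 = 18.1978.
dQ = -10.1352 / 18.1978 = -0.5569 m^3/s.

-0.5569


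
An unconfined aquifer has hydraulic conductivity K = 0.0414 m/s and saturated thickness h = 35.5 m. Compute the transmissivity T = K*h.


Transmissivity is defined as T = K * h.
T = 0.0414 * 35.5
  = 1.4697 m^2/s.

1.4697


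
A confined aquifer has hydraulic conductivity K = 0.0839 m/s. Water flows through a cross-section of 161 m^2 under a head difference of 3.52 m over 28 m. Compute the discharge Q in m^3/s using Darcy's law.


Darcy's law: Q = K * A * i, where i = dh/L.
Hydraulic gradient i = 3.52 / 28 = 0.125714.
Q = 0.0839 * 161 * 0.125714
  = 1.6981 m^3/s.

1.6981


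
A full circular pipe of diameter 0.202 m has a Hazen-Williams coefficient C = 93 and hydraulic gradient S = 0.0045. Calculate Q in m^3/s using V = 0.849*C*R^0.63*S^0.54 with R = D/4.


For a full circular pipe, R = D/4 = 0.202/4 = 0.0505 m.
V = 0.849 * 93 * 0.0505^0.63 * 0.0045^0.54
  = 0.849 * 93 * 0.152431 * 0.054042
  = 0.6504 m/s.
Pipe area A = pi*D^2/4 = pi*0.202^2/4 = 0.032 m^2.
Q = A * V = 0.032 * 0.6504 = 0.0208 m^3/s.

0.0208


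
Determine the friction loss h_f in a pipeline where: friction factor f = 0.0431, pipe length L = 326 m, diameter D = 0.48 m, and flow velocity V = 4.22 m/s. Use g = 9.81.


Darcy-Weisbach equation: h_f = f * (L/D) * V^2/(2g).
f * L/D = 0.0431 * 326/0.48 = 29.2721.
V^2/(2g) = 4.22^2 / (2*9.81) = 17.8084 / 19.62 = 0.9077 m.
h_f = 29.2721 * 0.9077 = 26.569 m.

26.569


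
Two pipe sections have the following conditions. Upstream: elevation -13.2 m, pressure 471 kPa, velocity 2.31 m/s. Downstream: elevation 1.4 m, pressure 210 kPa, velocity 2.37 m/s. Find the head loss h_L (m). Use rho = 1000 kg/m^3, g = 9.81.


Total head at each section: H = z + p/(rho*g) + V^2/(2g).
H1 = -13.2 + 471*1000/(1000*9.81) + 2.31^2/(2*9.81)
   = -13.2 + 48.012 + 0.272
   = 35.084 m.
H2 = 1.4 + 210*1000/(1000*9.81) + 2.37^2/(2*9.81)
   = 1.4 + 21.407 + 0.2863
   = 23.093 m.
h_L = H1 - H2 = 35.084 - 23.093 = 11.991 m.

11.991


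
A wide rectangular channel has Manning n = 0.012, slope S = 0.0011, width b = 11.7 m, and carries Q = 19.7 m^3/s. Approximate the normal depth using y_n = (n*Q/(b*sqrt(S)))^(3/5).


We use the wide-channel approximation y_n = (n*Q/(b*sqrt(S)))^(3/5).
sqrt(S) = sqrt(0.0011) = 0.033166.
Numerator: n*Q = 0.012 * 19.7 = 0.2364.
Denominator: b*sqrt(S) = 11.7 * 0.033166 = 0.388042.
arg = 0.6092.
y_n = 0.6092^(3/5) = 0.7428 m.

0.7428


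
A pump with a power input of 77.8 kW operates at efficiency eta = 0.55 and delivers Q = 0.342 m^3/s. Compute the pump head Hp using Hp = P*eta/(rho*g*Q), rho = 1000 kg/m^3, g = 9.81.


Pump head formula: Hp = P * eta / (rho * g * Q).
Numerator: P * eta = 77.8 * 1000 * 0.55 = 42790.0 W.
Denominator: rho * g * Q = 1000 * 9.81 * 0.342 = 3355.02.
Hp = 42790.0 / 3355.02 = 12.75 m.

12.75


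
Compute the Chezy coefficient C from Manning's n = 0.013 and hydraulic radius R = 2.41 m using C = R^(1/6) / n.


The Chezy coefficient relates to Manning's n through C = R^(1/6) / n.
R^(1/6) = 2.41^(1/6) = 1.157896.
C = 1.157896 / 0.013 = 89.07 m^(1/2)/s.

89.07


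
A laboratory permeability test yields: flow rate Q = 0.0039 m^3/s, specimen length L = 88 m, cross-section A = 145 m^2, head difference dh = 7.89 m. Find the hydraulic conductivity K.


From K = Q*L / (A*dh):
Numerator: Q*L = 0.0039 * 88 = 0.3432.
Denominator: A*dh = 145 * 7.89 = 1144.05.
K = 0.3432 / 1144.05 = 0.0003 m/s.

0.0003


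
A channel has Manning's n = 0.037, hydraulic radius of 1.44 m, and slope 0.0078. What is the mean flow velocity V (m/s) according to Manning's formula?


Manning's equation gives V = (1/n) * R^(2/3) * S^(1/2).
First, compute R^(2/3) = 1.44^(2/3) = 1.2752.
Next, S^(1/2) = 0.0078^(1/2) = 0.088318.
Then 1/n = 1/0.037 = 27.03.
V = 27.03 * 1.2752 * 0.088318 = 3.0438 m/s.

3.0438


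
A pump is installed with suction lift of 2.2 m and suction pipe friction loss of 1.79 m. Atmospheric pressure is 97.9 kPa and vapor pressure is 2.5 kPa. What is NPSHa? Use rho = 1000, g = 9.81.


NPSHa = p_atm/(rho*g) - z_s - hf_s - p_vap/(rho*g).
p_atm/(rho*g) = 97.9*1000 / (1000*9.81) = 9.98 m.
p_vap/(rho*g) = 2.5*1000 / (1000*9.81) = 0.255 m.
NPSHa = 9.98 - 2.2 - 1.79 - 0.255
      = 5.73 m.

5.73


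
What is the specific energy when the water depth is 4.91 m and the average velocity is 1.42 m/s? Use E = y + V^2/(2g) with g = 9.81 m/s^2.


Specific energy E = y + V^2/(2g).
Velocity head = V^2/(2g) = 1.42^2 / (2*9.81) = 2.0164 / 19.62 = 0.1028 m.
E = 4.91 + 0.1028 = 5.0128 m.

5.0128


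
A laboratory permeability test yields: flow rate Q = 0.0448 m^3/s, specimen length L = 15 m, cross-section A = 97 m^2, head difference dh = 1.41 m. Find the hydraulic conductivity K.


From K = Q*L / (A*dh):
Numerator: Q*L = 0.0448 * 15 = 0.672.
Denominator: A*dh = 97 * 1.41 = 136.77.
K = 0.672 / 136.77 = 0.004913 m/s.

0.004913


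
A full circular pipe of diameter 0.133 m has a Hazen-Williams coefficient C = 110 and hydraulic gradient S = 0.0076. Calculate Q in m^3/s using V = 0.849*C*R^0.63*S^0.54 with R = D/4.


For a full circular pipe, R = D/4 = 0.133/4 = 0.0333 m.
V = 0.849 * 110 * 0.0333^0.63 * 0.0076^0.54
  = 0.849 * 110 * 0.117146 * 0.07172
  = 0.7846 m/s.
Pipe area A = pi*D^2/4 = pi*0.133^2/4 = 0.0139 m^2.
Q = A * V = 0.0139 * 0.7846 = 0.0109 m^3/s.

0.0109


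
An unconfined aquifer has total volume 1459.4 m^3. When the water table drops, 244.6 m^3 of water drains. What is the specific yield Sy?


Specific yield Sy = Volume drained / Total volume.
Sy = 244.6 / 1459.4
   = 0.1676.

0.1676


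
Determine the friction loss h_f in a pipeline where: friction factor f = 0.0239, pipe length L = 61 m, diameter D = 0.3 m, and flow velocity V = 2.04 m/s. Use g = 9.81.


Darcy-Weisbach equation: h_f = f * (L/D) * V^2/(2g).
f * L/D = 0.0239 * 61/0.3 = 4.8597.
V^2/(2g) = 2.04^2 / (2*9.81) = 4.1616 / 19.62 = 0.2121 m.
h_f = 4.8597 * 0.2121 = 1.031 m.

1.031


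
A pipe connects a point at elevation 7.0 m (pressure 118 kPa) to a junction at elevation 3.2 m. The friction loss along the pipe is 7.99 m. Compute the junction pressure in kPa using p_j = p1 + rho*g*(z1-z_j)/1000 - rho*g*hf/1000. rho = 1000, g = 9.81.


Junction pressure: p_j = p1 + rho*g*(z1 - z_j)/1000 - rho*g*hf/1000.
Elevation term = 1000*9.81*(7.0 - 3.2)/1000 = 37.278 kPa.
Friction term = 1000*9.81*7.99/1000 = 78.382 kPa.
p_j = 118 + 37.278 - 78.382 = 76.9 kPa.

76.9


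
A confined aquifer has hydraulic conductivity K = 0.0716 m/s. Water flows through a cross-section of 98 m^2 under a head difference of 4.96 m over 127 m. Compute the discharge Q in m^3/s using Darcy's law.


Darcy's law: Q = K * A * i, where i = dh/L.
Hydraulic gradient i = 4.96 / 127 = 0.039055.
Q = 0.0716 * 98 * 0.039055
  = 0.274 m^3/s.

0.274


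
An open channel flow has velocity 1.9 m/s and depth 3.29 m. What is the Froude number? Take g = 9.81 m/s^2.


The Froude number is defined as Fr = V / sqrt(g*y).
g*y = 9.81 * 3.29 = 32.2749.
sqrt(g*y) = sqrt(32.2749) = 5.6811.
Fr = 1.9 / 5.6811 = 0.3344.

0.3344


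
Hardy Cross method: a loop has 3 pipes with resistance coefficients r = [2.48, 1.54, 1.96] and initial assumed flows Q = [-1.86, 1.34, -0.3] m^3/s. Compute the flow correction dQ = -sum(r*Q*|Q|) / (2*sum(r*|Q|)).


Numerator terms (r*Q*|Q|): 2.48*-1.86*|-1.86| = -8.5798; 1.54*1.34*|1.34| = 2.7652; 1.96*-0.3*|-0.3| = -0.1764.
Sum of numerator = -5.991.
Denominator terms (r*|Q|): 2.48*|-1.86| = 4.6128; 1.54*|1.34| = 2.0636; 1.96*|-0.3| = 0.588.
2 * sum of denominator = 2 * 7.2644 = 14.5288.
dQ = --5.991 / 14.5288 = 0.4124 m^3/s.

0.4124


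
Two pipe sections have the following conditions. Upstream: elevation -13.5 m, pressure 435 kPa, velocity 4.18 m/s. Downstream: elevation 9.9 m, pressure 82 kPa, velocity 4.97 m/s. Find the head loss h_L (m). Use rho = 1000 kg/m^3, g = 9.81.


Total head at each section: H = z + p/(rho*g) + V^2/(2g).
H1 = -13.5 + 435*1000/(1000*9.81) + 4.18^2/(2*9.81)
   = -13.5 + 44.343 + 0.8905
   = 31.733 m.
H2 = 9.9 + 82*1000/(1000*9.81) + 4.97^2/(2*9.81)
   = 9.9 + 8.359 + 1.259
   = 19.518 m.
h_L = H1 - H2 = 31.733 - 19.518 = 12.215 m.

12.215


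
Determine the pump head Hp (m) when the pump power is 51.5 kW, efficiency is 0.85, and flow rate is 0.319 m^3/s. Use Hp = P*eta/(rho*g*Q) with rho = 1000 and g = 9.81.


Pump head formula: Hp = P * eta / (rho * g * Q).
Numerator: P * eta = 51.5 * 1000 * 0.85 = 43775.0 W.
Denominator: rho * g * Q = 1000 * 9.81 * 0.319 = 3129.39.
Hp = 43775.0 / 3129.39 = 13.99 m.

13.99


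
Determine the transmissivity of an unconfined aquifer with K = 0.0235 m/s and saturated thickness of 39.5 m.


Transmissivity is defined as T = K * h.
T = 0.0235 * 39.5
  = 0.9283 m^2/s.

0.9283


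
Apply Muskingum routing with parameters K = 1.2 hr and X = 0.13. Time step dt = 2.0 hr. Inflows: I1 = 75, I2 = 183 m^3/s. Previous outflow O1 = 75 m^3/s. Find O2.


Muskingum coefficients:
denom = 2*K*(1-X) + dt = 2*1.2*(1-0.13) + 2.0 = 4.088.
C0 = (dt - 2*K*X)/denom = (2.0 - 2*1.2*0.13)/4.088 = 0.4129.
C1 = (dt + 2*K*X)/denom = (2.0 + 2*1.2*0.13)/4.088 = 0.5656.
C2 = (2*K*(1-X) - dt)/denom = 0.0215.
O2 = C0*I2 + C1*I1 + C2*O1
   = 0.4129*183 + 0.5656*75 + 0.0215*75
   = 119.59 m^3/s.

119.59


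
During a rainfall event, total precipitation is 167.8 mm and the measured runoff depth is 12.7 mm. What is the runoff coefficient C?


The runoff coefficient C = runoff depth / rainfall depth.
C = 12.7 / 167.8
  = 0.0757.

0.0757


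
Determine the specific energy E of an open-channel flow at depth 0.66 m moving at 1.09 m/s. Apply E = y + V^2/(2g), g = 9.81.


Specific energy E = y + V^2/(2g).
Velocity head = V^2/(2g) = 1.09^2 / (2*9.81) = 1.1881 / 19.62 = 0.0606 m.
E = 0.66 + 0.0606 = 0.7206 m.

0.7206


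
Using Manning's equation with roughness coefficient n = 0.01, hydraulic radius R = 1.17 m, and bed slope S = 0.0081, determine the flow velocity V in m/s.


Manning's equation gives V = (1/n) * R^(2/3) * S^(1/2).
First, compute R^(2/3) = 1.17^(2/3) = 1.1103.
Next, S^(1/2) = 0.0081^(1/2) = 0.09.
Then 1/n = 1/0.01 = 100.0.
V = 100.0 * 1.1103 * 0.09 = 9.9931 m/s.

9.9931


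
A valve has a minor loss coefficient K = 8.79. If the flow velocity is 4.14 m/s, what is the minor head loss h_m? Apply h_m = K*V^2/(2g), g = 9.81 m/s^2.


Minor loss formula: h_m = K * V^2/(2g).
V^2 = 4.14^2 = 17.1396.
V^2/(2g) = 17.1396 / 19.62 = 0.8736 m.
h_m = 8.79 * 0.8736 = 7.6788 m.

7.6788


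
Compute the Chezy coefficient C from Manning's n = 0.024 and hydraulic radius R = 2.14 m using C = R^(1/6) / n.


The Chezy coefficient relates to Manning's n through C = R^(1/6) / n.
R^(1/6) = 2.14^(1/6) = 1.135191.
C = 1.135191 / 0.024 = 47.3 m^(1/2)/s.

47.3
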